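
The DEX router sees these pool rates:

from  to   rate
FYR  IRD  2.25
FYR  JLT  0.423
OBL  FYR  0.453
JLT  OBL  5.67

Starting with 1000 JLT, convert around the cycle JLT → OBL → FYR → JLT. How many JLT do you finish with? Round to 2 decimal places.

1000 JLT × 5.67 = 5670 OBL
5670 OBL × 0.453 = 2568.51 FYR
2568.51 FYR × 0.423 = 1086.47973 JLT

1086.48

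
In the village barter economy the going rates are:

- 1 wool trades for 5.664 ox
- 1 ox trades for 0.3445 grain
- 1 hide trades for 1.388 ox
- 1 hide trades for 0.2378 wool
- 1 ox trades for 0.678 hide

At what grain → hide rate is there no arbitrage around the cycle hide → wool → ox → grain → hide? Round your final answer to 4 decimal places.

2.1551

Known legs of the cycle: 0.2378 × 5.664 × 0.3445 = 0.4640067744
For no arbitrage the full-cycle product must be 1, so the missing rate is 1 / 0.4640067744 ≈ 2.155141.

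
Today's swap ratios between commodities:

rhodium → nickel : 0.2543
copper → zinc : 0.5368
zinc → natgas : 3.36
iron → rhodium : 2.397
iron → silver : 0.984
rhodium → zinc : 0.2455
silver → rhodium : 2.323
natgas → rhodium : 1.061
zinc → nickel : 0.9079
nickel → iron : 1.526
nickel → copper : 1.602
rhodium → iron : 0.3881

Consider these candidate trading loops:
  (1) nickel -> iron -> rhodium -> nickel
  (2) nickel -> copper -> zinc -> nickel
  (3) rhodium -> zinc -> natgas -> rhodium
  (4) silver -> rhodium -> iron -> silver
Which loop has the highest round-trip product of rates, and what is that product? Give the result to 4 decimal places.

(1) 1.526 × 2.397 × 0.2543 = 0.93018
(2) 1.602 × 0.5368 × 0.9079 = 0.78075
(3) 0.2455 × 3.36 × 1.061 = 0.87520
(4) 2.323 × 0.3881 × 0.984 = 0.88713
Highest is cycle (1) at 0.9302 (≤1, no arbitrage).

0.9302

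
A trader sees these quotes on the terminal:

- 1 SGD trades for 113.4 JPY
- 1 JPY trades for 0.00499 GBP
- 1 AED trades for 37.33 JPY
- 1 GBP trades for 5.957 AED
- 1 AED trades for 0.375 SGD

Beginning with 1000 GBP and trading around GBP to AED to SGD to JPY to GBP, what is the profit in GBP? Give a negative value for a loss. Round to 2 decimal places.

1000 GBP × 5.957 = 5957 AED
5957 AED × 0.375 = 2233.875 SGD
2233.875 SGD × 113.4 = 253321.425 JPY
253321.425 JPY × 0.00499 = 1264.07391075 GBP
Net change: 1264.07391075 − 1000 = 264.07391075 GBP

264.07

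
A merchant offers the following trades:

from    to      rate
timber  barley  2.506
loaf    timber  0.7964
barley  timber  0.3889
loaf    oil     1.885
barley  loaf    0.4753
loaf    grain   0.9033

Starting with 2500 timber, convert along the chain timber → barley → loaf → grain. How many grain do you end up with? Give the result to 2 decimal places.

2500 timber × 2.506 = 6265 barley
6265 barley × 0.4753 = 2977.7545 loaf
2977.7545 loaf × 0.9033 = 2689.80563985 grain

2689.81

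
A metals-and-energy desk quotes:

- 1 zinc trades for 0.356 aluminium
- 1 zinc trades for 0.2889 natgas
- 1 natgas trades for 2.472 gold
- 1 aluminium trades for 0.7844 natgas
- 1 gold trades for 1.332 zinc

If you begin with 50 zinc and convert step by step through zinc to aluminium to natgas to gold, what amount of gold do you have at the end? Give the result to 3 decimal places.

50 zinc × 0.356 = 17.8 aluminium
17.8 aluminium × 0.7844 = 13.96232 natgas
13.96232 natgas × 2.472 = 34.51485504 gold

34.515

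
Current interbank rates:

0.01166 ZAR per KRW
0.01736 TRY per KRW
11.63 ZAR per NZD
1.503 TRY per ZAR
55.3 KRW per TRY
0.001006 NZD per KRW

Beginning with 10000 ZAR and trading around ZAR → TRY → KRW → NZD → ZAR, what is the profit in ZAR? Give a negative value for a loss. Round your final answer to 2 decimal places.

10000 ZAR × 1.503 = 15030 TRY
15030 TRY × 55.3 = 831159 KRW
831159 KRW × 0.001006 = 836.145954 NZD
836.145954 NZD × 11.63 = 9724.37744502 ZAR
Net change: 9724.37744502 − 10000 = -275.62255498 ZAR

-275.62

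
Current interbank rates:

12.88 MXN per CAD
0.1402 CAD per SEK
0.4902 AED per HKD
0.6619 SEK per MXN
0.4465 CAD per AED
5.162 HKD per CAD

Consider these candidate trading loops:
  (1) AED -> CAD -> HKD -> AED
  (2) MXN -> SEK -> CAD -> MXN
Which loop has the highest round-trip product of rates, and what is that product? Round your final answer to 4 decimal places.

(1) 0.4465 × 5.162 × 0.4902 = 1.12983
(2) 0.6619 × 0.1402 × 12.88 = 1.19524
Highest is cycle (2) at 1.1952 (>1, arbitrage).

1.1952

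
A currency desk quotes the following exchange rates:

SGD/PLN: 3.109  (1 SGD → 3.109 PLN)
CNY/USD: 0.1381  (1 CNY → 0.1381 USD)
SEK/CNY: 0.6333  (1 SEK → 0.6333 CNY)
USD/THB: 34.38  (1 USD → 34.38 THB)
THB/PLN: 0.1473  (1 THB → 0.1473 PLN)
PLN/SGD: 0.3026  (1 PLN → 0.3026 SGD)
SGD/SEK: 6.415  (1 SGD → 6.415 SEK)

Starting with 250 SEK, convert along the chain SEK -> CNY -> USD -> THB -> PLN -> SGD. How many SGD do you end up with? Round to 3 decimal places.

33.506

250 SEK × 0.6333 = 158.325 CNY
158.325 CNY × 0.1381 = 21.8646825 USD
21.8646825 USD × 34.38 = 751.70778435 THB
751.70778435 THB × 0.1473 = 110.726556634755 PLN
110.726556634755 PLN × 0.3026 = 33.505856037676863 SGD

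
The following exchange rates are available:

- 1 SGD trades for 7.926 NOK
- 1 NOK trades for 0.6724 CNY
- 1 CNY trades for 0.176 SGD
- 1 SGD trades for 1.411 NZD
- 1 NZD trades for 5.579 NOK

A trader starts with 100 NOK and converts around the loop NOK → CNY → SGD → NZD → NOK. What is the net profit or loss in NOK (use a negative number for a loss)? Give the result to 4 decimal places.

-6.8412

100 NOK × 0.6724 = 67.24 CNY
67.24 CNY × 0.176 = 11.83424 SGD
11.83424 SGD × 1.411 = 16.69811264 NZD
16.69811264 NZD × 5.579 = 93.15877041856 NOK
Net change: 93.15877041856 − 100 = -6.84122958144 NOK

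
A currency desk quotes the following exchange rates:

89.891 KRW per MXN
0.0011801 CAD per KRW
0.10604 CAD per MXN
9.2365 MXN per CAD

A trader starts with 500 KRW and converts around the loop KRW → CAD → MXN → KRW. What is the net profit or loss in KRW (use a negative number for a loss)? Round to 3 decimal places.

-10.094

500 KRW × 0.0011801 = 0.59005 CAD
0.59005 CAD × 9.2365 = 5.449996825 MXN
5.449996825 MXN × 89.891 = 489.905664596075 KRW
Net change: 489.905664596075 − 500 = -10.094335403925 KRW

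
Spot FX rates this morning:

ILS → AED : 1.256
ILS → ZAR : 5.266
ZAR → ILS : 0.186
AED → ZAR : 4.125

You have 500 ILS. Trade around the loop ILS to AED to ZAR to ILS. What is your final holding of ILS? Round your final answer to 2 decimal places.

500 ILS × 1.256 = 628 AED
628 AED × 4.125 = 2590.5 ZAR
2590.5 ZAR × 0.186 = 481.833 ILS

481.83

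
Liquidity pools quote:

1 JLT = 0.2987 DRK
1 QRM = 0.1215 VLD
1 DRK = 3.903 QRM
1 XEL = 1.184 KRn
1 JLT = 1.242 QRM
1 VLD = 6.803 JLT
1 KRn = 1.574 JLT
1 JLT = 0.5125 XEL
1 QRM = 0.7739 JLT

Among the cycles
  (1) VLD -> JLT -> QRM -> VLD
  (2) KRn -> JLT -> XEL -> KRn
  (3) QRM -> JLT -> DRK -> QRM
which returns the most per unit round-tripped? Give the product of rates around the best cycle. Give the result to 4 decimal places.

1.0266

(1) 6.803 × 1.242 × 0.1215 = 1.02659
(2) 1.574 × 0.5125 × 1.184 = 0.95510
(3) 0.7739 × 0.2987 × 3.903 = 0.90223
Highest is cycle (1) at 1.0266 (>1, arbitrage).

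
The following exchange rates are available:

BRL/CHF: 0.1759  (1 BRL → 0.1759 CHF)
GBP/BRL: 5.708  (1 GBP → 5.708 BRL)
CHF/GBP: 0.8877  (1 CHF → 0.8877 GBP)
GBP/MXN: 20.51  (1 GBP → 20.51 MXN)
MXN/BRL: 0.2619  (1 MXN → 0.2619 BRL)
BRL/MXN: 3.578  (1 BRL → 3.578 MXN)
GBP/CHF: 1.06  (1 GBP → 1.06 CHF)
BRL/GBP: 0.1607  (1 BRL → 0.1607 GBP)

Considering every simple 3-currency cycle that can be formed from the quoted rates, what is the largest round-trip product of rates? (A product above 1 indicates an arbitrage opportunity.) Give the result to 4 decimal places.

0.8913

GBP→BRL→CHF→GBP: 5.708 × 0.1759 × 0.8877 = 0.89128
MXN→BRL→GBP→MXN: 0.2619 × 0.1607 × 20.51 = 0.86321
Maximum is GBP→BRL→CHF→GBP at 0.8913; no arbitrage — every cycle loses value.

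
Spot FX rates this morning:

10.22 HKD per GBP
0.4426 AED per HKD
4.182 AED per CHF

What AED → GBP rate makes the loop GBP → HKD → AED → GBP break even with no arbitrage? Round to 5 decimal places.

Known legs of the cycle: 10.22 × 0.4426 = 4.523372
For no arbitrage the full-cycle product must be 1, so the missing rate is 1 / 4.523372 ≈ 0.2210740.

0.22107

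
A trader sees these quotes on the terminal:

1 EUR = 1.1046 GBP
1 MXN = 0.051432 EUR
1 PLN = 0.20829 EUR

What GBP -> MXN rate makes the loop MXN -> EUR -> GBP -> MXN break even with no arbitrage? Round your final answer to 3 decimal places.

Known legs of the cycle: 0.051432 × 1.1046 = 0.0568117872
For no arbitrage the full-cycle product must be 1, so the missing rate is 1 / 0.0568117872 ≈ 17.60198.

17.602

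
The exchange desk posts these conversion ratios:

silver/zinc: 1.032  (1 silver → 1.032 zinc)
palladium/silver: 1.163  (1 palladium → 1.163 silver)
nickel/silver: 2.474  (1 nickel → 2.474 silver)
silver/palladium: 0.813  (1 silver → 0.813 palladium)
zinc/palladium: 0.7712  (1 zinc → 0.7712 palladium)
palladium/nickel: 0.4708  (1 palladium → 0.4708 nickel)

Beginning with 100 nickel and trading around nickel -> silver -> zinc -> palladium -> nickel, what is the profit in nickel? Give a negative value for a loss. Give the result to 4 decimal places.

100 nickel × 2.474 = 247.4 silver
247.4 silver × 1.032 = 255.3168 zinc
255.3168 zinc × 0.7712 = 196.90031616 palladium
196.90031616 palladium × 0.4708 = 92.700668848128 nickel
Net change: 92.700668848128 − 100 = -7.299331151872 nickel

-7.2993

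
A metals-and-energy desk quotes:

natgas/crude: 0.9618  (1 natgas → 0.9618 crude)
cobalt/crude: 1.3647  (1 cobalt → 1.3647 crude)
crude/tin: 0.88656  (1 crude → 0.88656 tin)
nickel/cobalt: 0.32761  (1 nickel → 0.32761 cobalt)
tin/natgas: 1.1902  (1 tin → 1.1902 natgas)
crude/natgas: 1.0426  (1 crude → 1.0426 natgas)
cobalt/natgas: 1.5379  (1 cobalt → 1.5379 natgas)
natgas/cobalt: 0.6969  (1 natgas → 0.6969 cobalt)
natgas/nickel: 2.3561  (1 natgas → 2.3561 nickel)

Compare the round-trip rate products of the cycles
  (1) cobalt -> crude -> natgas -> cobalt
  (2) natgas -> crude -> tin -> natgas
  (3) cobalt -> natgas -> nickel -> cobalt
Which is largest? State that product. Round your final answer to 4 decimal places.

(1) 1.3647 × 1.0426 × 0.6969 = 0.99157
(2) 0.9618 × 0.88656 × 1.1902 = 1.01488
(3) 1.5379 × 2.3561 × 0.32761 = 1.18708
Highest is cycle (3) at 1.1871 (>1, arbitrage).

1.1871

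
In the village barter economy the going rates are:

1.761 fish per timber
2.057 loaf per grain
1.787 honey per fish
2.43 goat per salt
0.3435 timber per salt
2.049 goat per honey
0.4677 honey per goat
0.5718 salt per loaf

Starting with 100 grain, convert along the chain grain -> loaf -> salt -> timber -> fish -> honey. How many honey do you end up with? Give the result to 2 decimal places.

100 grain × 2.057 = 205.7 loaf
205.7 loaf × 0.5718 = 117.61926 salt
117.61926 salt × 0.3435 = 40.40221581 timber
40.40221581 timber × 1.761 = 71.14830204141 fish
71.14830204141 fish × 1.787 = 127.14201574799967 honey

127.14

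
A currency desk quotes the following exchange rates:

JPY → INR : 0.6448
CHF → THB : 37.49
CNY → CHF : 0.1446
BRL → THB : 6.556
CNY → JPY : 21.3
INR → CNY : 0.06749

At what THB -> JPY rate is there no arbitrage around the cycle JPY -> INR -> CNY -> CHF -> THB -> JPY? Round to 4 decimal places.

Known legs of the cycle: 0.6448 × 0.06749 × 0.1446 × 37.49 = 0.235910999339808
For no arbitrage the full-cycle product must be 1, so the missing rate is 1 / 0.235910999339808 ≈ 4.238887.

4.2389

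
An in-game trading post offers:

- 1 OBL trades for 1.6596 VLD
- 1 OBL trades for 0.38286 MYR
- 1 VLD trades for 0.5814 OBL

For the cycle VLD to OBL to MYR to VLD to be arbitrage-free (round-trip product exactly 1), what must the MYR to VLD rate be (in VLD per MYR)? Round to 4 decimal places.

4.4925

Known legs of the cycle: 0.5814 × 0.38286 = 0.222594804
For no arbitrage the full-cycle product must be 1, so the missing rate is 1 / 0.222594804 ≈ 4.492468.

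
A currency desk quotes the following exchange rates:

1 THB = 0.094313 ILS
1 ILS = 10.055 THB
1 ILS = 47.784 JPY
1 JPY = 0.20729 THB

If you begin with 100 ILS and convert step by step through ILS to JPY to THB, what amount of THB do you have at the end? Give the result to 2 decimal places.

100 ILS × 47.784 = 4778.4 JPY
4778.4 JPY × 0.20729 = 990.514536 THB

990.51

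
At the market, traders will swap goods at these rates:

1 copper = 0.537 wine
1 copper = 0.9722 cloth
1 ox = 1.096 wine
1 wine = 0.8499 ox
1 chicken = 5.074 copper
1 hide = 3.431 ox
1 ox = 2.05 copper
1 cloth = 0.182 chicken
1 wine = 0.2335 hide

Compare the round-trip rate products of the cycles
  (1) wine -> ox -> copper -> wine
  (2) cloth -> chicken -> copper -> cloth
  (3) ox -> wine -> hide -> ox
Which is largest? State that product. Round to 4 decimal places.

(1) 0.8499 × 2.05 × 0.537 = 0.93561
(2) 0.182 × 5.074 × 0.9722 = 0.89780
(3) 1.096 × 0.2335 × 3.431 = 0.87805
Highest is cycle (1) at 0.9356 (≤1, no arbitrage).

0.9356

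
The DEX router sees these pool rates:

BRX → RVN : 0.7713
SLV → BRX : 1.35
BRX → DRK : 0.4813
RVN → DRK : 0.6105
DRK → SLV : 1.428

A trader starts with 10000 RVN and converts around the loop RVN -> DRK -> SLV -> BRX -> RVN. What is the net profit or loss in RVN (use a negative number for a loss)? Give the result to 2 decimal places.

10000 RVN × 0.6105 = 6105 DRK
6105 DRK × 1.428 = 8717.94 SLV
8717.94 SLV × 1.35 = 11769.219 BRX
11769.219 BRX × 0.7713 = 9077.5986147 RVN
Net change: 9077.5986147 − 10000 = -922.4013853 RVN

-922.40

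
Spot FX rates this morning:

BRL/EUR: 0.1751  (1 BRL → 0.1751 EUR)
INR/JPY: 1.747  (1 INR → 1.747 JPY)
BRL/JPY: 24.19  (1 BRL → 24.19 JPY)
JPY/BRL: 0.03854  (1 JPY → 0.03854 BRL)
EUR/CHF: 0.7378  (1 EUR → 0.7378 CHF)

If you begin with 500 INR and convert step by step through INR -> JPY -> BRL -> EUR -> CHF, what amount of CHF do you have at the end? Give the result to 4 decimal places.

4.3491

500 INR × 1.747 = 873.5 JPY
873.5 JPY × 0.03854 = 33.66469 BRL
33.66469 BRL × 0.1751 = 5.894687219 EUR
5.894687219 EUR × 0.7378 = 4.3491002301782 CHF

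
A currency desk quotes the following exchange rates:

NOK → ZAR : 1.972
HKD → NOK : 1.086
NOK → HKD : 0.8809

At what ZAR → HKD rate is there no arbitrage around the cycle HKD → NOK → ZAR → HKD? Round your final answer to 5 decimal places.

0.46694

Known legs of the cycle: 1.086 × 1.972 = 2.141592
For no arbitrage the full-cycle product must be 1, so the missing rate is 1 / 2.141592 ≈ 0.4669423.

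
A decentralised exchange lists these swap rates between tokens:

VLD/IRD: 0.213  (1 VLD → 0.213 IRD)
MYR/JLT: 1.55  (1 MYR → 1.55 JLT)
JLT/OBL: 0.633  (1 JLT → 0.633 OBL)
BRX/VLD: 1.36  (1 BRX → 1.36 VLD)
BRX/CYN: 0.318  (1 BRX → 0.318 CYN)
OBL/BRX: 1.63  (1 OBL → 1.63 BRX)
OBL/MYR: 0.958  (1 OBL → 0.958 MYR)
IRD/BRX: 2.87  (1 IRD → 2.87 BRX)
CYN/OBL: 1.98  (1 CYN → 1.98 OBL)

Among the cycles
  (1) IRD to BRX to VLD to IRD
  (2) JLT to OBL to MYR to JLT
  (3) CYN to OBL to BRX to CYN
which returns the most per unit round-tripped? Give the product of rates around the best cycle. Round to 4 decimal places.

(1) 2.87 × 1.36 × 0.213 = 0.83138
(2) 0.633 × 0.958 × 1.55 = 0.93994
(3) 1.98 × 1.63 × 0.318 = 1.02631
Highest is cycle (3) at 1.0263 (>1, arbitrage).

1.0263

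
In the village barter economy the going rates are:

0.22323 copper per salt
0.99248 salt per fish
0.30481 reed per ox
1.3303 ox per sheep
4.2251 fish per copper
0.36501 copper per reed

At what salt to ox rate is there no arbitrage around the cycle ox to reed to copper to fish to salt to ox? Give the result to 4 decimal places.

2.1434

Known legs of the cycle: 0.30481 × 0.36501 × 4.2251 × 0.99248 = 0.4665441303197358288
For no arbitrage the full-cycle product must be 1, so the missing rate is 1 / 0.4665441303197358288 ≈ 2.143420.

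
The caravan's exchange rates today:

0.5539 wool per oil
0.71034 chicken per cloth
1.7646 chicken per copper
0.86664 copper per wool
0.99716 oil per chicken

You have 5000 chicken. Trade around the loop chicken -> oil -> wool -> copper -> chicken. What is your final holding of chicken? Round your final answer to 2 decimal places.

4223.29

5000 chicken × 0.99716 = 4985.8 oil
4985.8 oil × 0.5539 = 2761.63462 wool
2761.63462 wool × 0.86664 = 2393.3430270768 copper
2393.3430270768 copper × 1.7646 = 4223.29310557972128 chicken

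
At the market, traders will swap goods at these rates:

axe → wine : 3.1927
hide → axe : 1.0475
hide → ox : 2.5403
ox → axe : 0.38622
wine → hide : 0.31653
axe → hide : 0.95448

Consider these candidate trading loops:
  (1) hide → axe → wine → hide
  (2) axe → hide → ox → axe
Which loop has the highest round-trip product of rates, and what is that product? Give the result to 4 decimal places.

1.0586

(1) 1.0475 × 3.1927 × 0.31653 = 1.05859
(2) 0.95448 × 2.5403 × 0.38622 = 0.93645
Highest is cycle (1) at 1.0586 (>1, arbitrage).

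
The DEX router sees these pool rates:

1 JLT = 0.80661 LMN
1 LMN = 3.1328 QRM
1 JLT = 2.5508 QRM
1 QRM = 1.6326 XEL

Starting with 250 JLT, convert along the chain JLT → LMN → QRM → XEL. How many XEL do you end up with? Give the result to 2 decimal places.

250 JLT × 0.80661 = 201.6525 LMN
201.6525 LMN × 3.1328 = 631.736952 QRM
631.736952 QRM × 1.6326 = 1031.3737478352 XEL

1031.37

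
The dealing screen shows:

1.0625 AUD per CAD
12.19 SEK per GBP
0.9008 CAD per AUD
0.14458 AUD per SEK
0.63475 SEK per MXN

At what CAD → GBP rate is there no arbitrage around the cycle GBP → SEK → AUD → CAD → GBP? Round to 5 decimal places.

Known legs of the cycle: 12.19 × 0.14458 × 0.9008 = 1.58759712416
For no arbitrage the full-cycle product must be 1, so the missing rate is 1 / 1.58759712416 ≈ 0.6298827.

0.62988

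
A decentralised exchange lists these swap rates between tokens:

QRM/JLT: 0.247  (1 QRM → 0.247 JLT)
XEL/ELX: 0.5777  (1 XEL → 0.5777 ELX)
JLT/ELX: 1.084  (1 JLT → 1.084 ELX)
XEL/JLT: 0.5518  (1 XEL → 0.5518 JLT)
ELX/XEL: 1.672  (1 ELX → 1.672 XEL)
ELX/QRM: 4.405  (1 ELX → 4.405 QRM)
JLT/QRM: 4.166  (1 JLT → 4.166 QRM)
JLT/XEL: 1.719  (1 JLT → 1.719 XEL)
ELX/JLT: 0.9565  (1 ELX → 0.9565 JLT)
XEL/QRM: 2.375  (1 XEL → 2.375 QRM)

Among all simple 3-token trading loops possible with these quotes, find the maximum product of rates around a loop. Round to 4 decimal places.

1.1794

ELX→QRM→JLT→ELX: 4.405 × 0.247 × 1.084 = 1.17943
XEL→QRM→JLT→XEL: 2.375 × 0.247 × 1.719 = 1.00841
XEL→JLT→ELX→XEL: 0.5518 × 1.084 × 1.672 = 1.00011
XEL→ELX→JLT→XEL: 0.5777 × 0.9565 × 1.719 = 0.94987
Maximum is ELX→QRM→JLT→ELX at 1.1794; arbitrage exists.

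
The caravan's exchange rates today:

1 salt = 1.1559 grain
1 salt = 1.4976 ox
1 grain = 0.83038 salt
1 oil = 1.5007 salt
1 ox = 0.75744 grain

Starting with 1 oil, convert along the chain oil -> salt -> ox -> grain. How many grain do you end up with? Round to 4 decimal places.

1.7023

1 oil × 1.5007 = 1.5007 salt
1.5007 salt × 1.4976 = 2.24744832 ox
2.24744832 ox × 0.75744 = 1.7023072555008 grain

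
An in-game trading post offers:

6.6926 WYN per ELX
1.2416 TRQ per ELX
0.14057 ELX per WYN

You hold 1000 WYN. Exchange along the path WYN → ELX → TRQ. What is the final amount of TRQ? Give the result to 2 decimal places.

1000 WYN × 0.14057 = 140.57 ELX
140.57 ELX × 1.2416 = 174.531712 TRQ

174.53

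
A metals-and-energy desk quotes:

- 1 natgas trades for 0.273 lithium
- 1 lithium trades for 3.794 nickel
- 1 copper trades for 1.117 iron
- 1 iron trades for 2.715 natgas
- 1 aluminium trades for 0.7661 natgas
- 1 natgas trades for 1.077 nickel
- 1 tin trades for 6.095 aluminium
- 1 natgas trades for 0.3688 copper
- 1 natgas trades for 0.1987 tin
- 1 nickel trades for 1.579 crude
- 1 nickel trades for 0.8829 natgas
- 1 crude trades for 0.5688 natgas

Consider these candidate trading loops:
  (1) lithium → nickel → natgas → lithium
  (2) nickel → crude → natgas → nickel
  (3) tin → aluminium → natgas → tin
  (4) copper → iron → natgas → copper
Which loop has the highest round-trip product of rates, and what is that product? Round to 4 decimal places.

(1) 3.794 × 0.8829 × 0.273 = 0.91447
(2) 1.579 × 0.5688 × 1.077 = 0.96729
(3) 6.095 × 0.7661 × 0.1987 = 0.92781
(4) 1.117 × 2.715 × 0.3688 = 1.11844
Highest is cycle (4) at 1.1184 (>1, arbitrage).

1.1184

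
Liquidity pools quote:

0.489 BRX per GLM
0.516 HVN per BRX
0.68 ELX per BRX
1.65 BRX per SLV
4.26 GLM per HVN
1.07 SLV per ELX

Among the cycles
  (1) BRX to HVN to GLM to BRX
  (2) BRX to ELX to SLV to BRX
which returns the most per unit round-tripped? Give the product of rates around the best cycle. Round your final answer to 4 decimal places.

(1) 0.516 × 4.26 × 0.489 = 1.07490
(2) 0.68 × 1.07 × 1.65 = 1.20054
Highest is cycle (2) at 1.2005 (>1, arbitrage).

1.2005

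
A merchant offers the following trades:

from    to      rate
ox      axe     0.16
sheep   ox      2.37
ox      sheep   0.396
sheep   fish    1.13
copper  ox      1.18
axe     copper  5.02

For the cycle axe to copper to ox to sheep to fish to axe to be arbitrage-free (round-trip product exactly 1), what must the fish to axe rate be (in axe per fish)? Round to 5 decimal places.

0.37726

Known legs of the cycle: 5.02 × 1.18 × 0.396 × 1.13 = 2.650692528
For no arbitrage the full-cycle product must be 1, so the missing rate is 1 / 2.650692528 ≈ 0.3772599.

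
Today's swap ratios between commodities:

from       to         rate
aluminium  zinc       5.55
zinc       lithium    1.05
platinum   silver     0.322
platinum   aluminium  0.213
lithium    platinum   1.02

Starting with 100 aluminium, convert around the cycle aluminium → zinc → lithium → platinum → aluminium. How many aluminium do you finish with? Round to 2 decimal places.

100 aluminium × 5.55 = 555 zinc
555 zinc × 1.05 = 582.75 lithium
582.75 lithium × 1.02 = 594.405 platinum
594.405 platinum × 0.213 = 126.608265 aluminium

126.61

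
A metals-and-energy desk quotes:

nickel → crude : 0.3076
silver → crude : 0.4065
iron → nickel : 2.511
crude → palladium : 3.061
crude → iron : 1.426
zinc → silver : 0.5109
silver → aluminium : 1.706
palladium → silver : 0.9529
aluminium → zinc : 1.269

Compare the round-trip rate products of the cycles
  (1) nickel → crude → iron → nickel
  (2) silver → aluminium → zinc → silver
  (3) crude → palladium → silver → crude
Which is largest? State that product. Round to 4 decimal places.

1.1857

(1) 0.3076 × 1.426 × 2.511 = 1.10142
(2) 1.706 × 1.269 × 0.5109 = 1.10605
(3) 3.061 × 0.9529 × 0.4065 = 1.18569
Highest is cycle (3) at 1.1857 (>1, arbitrage).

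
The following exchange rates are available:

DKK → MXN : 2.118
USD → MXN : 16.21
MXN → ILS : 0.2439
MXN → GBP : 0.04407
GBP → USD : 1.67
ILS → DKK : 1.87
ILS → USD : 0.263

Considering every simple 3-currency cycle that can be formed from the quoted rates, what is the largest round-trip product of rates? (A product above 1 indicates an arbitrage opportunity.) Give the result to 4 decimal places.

1.1930

GBP→USD→MXN→GBP: 1.67 × 16.21 × 0.04407 = 1.19301
ILS→USD→MXN→ILS: 0.263 × 16.21 × 0.2439 = 1.03980
ILS→DKK→MXN→ILS: 1.87 × 2.118 × 0.2439 = 0.96600
Maximum is GBP→USD→MXN→GBP at 1.1930; arbitrage exists.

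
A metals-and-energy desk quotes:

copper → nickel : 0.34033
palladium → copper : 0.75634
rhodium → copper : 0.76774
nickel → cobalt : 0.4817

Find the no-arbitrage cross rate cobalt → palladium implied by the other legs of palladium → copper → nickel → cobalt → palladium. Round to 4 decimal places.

Known legs of the cycle: 0.75634 × 0.34033 × 0.4817 = 0.12399208108274
For no arbitrage the full-cycle product must be 1, so the missing rate is 1 / 0.12399208108274 ≈ 8.065031.

8.0650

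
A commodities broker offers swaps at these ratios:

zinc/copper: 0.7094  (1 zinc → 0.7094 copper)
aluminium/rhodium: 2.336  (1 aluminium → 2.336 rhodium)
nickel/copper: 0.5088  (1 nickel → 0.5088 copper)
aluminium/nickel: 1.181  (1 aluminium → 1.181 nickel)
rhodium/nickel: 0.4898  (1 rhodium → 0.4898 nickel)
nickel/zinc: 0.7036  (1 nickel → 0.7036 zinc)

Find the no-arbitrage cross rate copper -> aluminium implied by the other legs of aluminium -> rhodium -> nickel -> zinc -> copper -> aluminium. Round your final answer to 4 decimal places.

1.7510

Known legs of the cycle: 2.336 × 0.4898 × 0.7036 × 0.7094 = 0.571095363287552
For no arbitrage the full-cycle product must be 1, so the missing rate is 1 / 0.571095363287552 ≈ 1.751021.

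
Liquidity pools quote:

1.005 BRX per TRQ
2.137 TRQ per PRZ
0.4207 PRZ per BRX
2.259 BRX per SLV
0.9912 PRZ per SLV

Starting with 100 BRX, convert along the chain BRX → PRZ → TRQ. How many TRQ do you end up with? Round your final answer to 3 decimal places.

100 BRX × 0.4207 = 42.07 PRZ
42.07 PRZ × 2.137 = 89.90359 TRQ

89.904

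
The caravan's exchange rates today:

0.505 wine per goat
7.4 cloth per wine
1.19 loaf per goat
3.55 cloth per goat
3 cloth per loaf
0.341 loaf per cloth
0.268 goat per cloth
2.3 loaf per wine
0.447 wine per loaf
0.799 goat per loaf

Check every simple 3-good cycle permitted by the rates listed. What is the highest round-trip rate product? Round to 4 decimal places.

cloth→loaf→wine→cloth: 0.341 × 0.447 × 7.4 = 1.12796
cloth→goat→wine→cloth: 0.268 × 0.505 × 7.4 = 1.00152
cloth→loaf→goat→cloth: 0.341 × 0.799 × 3.55 = 0.96723
cloth→goat→loaf→cloth: 0.268 × 1.19 × 3 = 0.95676
wine→loaf→goat→wine: 2.3 × 0.799 × 0.505 = 0.92804
Maximum is cloth→loaf→wine→cloth at 1.1280; arbitrage exists.

1.1280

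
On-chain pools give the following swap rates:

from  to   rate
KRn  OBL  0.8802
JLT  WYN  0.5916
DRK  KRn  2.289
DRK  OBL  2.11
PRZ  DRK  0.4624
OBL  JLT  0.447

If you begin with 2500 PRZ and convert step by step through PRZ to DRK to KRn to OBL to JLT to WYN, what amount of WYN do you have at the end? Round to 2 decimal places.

2500 PRZ × 0.4624 = 1156 DRK
1156 DRK × 2.289 = 2646.084 KRn
2646.084 KRn × 0.8802 = 2329.0831368 OBL
2329.0831368 OBL × 0.447 = 1041.1001621496 JLT
1041.1001621496 JLT × 0.5916 = 615.91485592770336 WYN

615.91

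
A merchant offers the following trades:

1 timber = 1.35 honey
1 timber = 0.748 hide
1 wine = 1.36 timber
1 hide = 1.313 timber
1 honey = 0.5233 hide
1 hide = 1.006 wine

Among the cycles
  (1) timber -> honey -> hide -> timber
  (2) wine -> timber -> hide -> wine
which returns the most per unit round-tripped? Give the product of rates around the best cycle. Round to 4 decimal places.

(1) 1.35 × 0.5233 × 1.313 = 0.92758
(2) 1.36 × 0.748 × 1.006 = 1.02338
Highest is cycle (2) at 1.0234 (>1, arbitrage).

1.0234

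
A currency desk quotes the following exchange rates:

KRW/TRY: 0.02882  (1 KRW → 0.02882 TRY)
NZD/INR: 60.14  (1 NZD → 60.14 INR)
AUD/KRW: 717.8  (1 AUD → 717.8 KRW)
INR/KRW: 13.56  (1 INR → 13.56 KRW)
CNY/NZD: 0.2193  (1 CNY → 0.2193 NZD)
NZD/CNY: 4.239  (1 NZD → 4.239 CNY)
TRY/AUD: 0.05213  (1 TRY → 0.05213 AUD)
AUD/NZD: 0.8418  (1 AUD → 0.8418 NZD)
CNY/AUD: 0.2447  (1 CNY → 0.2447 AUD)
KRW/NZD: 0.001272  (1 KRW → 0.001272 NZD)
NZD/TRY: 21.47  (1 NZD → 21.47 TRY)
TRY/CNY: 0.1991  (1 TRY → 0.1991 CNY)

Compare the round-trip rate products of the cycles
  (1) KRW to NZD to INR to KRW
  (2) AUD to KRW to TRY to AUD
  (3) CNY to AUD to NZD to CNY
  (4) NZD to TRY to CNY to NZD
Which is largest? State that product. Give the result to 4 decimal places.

1.0784

(1) 0.001272 × 60.14 × 13.56 = 1.03731
(2) 717.8 × 0.02882 × 0.05213 = 1.07841
(3) 0.2447 × 0.8418 × 4.239 = 0.87319
(4) 21.47 × 0.1991 × 0.2193 = 0.93744
Highest is cycle (2) at 1.0784 (>1, arbitrage).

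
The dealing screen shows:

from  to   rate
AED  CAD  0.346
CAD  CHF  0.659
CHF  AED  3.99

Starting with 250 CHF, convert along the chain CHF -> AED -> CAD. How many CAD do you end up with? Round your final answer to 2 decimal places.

250 CHF × 3.99 = 997.5 AED
997.5 AED × 0.346 = 345.135 CAD

345.14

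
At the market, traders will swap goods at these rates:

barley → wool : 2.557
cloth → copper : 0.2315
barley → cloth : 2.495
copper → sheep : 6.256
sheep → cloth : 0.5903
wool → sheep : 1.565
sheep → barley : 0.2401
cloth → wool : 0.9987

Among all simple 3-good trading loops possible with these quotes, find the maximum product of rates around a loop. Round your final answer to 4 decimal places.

0.9608

sheep→barley→wool→sheep: 0.2401 × 2.557 × 1.565 = 0.96081
cloth→wool→sheep→cloth: 0.9987 × 1.565 × 0.5903 = 0.92262
cloth→copper→sheep→cloth: 0.2315 × 6.256 × 0.5903 = 0.85491
Maximum is sheep→barley→wool→sheep at 0.9608; no arbitrage — every cycle loses value.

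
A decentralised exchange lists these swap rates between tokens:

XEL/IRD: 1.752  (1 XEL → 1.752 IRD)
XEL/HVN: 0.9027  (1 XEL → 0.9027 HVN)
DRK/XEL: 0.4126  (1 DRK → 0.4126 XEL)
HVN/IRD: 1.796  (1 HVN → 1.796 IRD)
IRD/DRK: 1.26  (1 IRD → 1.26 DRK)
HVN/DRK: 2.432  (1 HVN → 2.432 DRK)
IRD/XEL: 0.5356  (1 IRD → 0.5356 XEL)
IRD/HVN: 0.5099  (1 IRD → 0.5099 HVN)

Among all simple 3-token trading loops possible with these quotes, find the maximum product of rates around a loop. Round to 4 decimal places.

DRK→XEL→IRD→DRK: 0.4126 × 1.752 × 1.26 = 0.91082
DRK→XEL→HVN→DRK: 0.4126 × 0.9027 × 2.432 = 0.90581
XEL→HVN→IRD→XEL: 0.9027 × 1.796 × 0.5356 = 0.86834
Maximum is DRK→XEL→IRD→DRK at 0.9108; no arbitrage — every cycle loses value.

0.9108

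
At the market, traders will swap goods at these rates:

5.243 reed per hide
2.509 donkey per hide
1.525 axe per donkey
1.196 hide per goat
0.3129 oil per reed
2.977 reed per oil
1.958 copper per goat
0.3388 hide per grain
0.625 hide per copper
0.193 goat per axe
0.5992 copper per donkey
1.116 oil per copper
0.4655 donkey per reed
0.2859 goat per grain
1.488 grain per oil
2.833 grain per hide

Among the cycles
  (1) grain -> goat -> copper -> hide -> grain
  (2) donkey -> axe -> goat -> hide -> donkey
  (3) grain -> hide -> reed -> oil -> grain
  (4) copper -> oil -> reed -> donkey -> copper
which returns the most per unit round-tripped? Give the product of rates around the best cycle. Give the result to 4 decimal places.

0.9912

(1) 0.2859 × 1.958 × 0.625 × 2.833 = 0.99118
(2) 1.525 × 0.193 × 1.196 × 2.509 = 0.88320
(3) 0.3388 × 5.243 × 0.3129 × 1.488 = 0.82705
(4) 1.116 × 2.977 × 0.4655 × 0.5992 = 0.92669
Highest is cycle (1) at 0.9912 (≤1, no arbitrage).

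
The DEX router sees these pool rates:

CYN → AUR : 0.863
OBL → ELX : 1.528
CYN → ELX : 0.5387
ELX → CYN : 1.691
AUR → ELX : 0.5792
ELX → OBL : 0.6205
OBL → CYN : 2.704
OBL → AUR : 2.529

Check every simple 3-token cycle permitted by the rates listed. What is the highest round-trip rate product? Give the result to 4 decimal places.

AUR→ELX→OBL→AUR: 0.5792 × 0.6205 × 2.529 = 0.90891
ELX→OBL→CYN→ELX: 0.6205 × 2.704 × 0.5387 = 0.90385
AUR→ELX→CYN→AUR: 0.5792 × 1.691 × 0.863 = 0.84525
Maximum is AUR→ELX→OBL→AUR at 0.9089; no arbitrage — every cycle loses value.

0.9089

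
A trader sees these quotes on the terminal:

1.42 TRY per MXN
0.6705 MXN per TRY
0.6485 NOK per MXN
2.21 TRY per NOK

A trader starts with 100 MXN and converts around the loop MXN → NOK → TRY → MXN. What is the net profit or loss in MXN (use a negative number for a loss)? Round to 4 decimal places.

-3.9049

100 MXN × 0.6485 = 64.85 NOK
64.85 NOK × 2.21 = 143.3185 TRY
143.3185 TRY × 0.6705 = 96.09505425 MXN
Net change: 96.09505425 − 100 = -3.90494575 MXN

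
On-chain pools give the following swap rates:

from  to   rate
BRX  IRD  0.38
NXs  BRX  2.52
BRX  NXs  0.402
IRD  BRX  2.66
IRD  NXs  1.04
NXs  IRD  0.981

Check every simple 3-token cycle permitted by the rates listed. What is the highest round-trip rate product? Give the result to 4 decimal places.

1.0490

NXs→IRD→BRX→NXs: 0.981 × 2.66 × 0.402 = 1.04900
NXs→BRX→IRD→NXs: 2.52 × 0.38 × 1.04 = 0.99590
Maximum is NXs→IRD→BRX→NXs at 1.0490; arbitrage exists.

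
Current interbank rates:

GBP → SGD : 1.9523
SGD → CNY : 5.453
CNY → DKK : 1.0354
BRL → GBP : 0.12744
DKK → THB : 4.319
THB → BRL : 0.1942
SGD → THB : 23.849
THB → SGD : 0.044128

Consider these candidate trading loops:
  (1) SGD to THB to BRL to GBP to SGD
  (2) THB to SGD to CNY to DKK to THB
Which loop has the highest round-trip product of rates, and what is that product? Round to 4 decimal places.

1.1523

(1) 23.849 × 0.1942 × 0.12744 × 1.9523 = 1.15232
(2) 0.044128 × 5.453 × 1.0354 × 4.319 = 1.07607
Highest is cycle (1) at 1.1523 (>1, arbitrage).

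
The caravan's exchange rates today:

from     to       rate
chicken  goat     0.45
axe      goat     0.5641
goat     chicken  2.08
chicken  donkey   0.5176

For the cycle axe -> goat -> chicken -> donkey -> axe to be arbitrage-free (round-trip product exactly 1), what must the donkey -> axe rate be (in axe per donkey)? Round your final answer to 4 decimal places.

1.6466

Known legs of the cycle: 0.5641 × 2.08 × 0.5176 = 0.6073145728
For no arbitrage the full-cycle product must be 1, so the missing rate is 1 / 0.6073145728 ≈ 1.646593.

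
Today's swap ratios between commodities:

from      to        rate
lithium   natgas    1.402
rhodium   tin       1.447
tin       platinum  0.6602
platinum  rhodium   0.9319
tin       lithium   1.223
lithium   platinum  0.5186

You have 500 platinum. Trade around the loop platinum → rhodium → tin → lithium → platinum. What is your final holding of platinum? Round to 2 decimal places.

500 platinum × 0.9319 = 465.95 rhodium
465.95 rhodium × 1.447 = 674.22965 tin
674.22965 tin × 1.223 = 824.58286195 lithium
824.58286195 lithium × 0.5186 = 427.62867220727 platinum

427.63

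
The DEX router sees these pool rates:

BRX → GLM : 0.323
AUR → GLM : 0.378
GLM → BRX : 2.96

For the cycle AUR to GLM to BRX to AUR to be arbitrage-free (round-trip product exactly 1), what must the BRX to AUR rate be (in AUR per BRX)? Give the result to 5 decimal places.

0.89375

Known legs of the cycle: 0.378 × 2.96 = 1.11888
For no arbitrage the full-cycle product must be 1, so the missing rate is 1 / 1.11888 ≈ 0.8937509.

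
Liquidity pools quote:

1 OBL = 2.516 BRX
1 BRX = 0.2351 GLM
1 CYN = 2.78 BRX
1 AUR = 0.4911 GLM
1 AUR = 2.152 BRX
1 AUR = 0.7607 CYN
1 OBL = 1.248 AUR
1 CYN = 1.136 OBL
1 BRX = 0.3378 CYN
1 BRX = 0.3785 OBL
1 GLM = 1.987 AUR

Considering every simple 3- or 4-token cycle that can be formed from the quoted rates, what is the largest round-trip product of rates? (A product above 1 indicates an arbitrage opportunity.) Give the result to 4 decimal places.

1.0785

OBL→AUR→CYN→OBL: 1.248 × 0.7607 × 1.136 = 1.07847
OBL→AUR→BRX→CYN→OBL: 1.248 × 2.152 × 0.3378 × 1.136 = 1.03061
OBL→AUR→BRX→OBL: 1.248 × 2.152 × 0.3785 = 1.01654
AUR→BRX→GLM→AUR: 2.152 × 0.2351 × 1.987 = 1.00529
OBL→AUR→CYN→BRX→OBL: 1.248 × 0.7607 × 2.78 × 0.3785 = 0.99894
AUR→CYN→BRX→GLM→AUR: 0.7607 × 2.78 × 0.2351 × 1.987 = 0.98789
OBL→BRX→CYN→OBL: 2.516 × 0.3378 × 1.136 = 0.96549
Maximum is OBL→AUR→CYN→OBL at 1.0785; arbitrage exists.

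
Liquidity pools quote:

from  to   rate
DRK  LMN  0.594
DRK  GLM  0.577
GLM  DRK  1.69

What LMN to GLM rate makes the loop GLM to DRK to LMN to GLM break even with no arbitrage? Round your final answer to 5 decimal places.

Known legs of the cycle: 1.69 × 0.594 = 1.00386
For no arbitrage the full-cycle product must be 1, so the missing rate is 1 / 1.00386 ≈ 0.9961548.

0.99615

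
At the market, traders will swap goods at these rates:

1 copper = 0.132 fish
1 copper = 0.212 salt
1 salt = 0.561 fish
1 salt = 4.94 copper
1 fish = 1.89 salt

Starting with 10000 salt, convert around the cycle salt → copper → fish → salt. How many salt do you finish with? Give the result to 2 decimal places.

12324.31

10000 salt × 4.94 = 49400 copper
49400 copper × 0.132 = 6520.8 fish
6520.8 fish × 1.89 = 12324.312 salt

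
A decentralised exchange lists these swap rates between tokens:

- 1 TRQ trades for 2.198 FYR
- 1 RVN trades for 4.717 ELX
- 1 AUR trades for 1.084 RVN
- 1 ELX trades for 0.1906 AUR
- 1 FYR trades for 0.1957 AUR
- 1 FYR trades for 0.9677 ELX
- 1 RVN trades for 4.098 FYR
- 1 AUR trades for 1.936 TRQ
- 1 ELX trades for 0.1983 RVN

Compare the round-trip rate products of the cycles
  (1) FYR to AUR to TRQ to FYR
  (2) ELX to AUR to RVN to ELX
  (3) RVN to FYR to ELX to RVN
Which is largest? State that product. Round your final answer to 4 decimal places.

0.9746

(1) 0.1957 × 1.936 × 2.198 = 0.83277
(2) 0.1906 × 1.084 × 4.717 = 0.97458
(3) 4.098 × 0.9677 × 0.1983 = 0.78639
Highest is cycle (2) at 0.9746 (≤1, no arbitrage).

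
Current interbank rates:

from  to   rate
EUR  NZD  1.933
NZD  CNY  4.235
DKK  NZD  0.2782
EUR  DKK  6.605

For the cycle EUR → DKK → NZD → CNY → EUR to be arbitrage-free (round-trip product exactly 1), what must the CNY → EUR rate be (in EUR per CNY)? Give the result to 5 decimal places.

0.12850

Known legs of the cycle: 6.605 × 0.2782 × 4.235 = 7.781859085
For no arbitrage the full-cycle product must be 1, so the missing rate is 1 / 7.781859085 ≈ 0.1285040.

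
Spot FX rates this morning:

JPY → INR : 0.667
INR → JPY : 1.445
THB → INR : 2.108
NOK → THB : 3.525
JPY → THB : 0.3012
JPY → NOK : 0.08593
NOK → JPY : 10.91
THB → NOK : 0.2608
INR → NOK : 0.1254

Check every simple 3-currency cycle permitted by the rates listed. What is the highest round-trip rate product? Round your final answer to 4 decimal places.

0.9318

THB→INR→NOK→THB: 2.108 × 0.1254 × 3.525 = 0.93181
THB→INR→JPY→THB: 2.108 × 1.445 × 0.3012 = 0.91747
JPY→INR→NOK→JPY: 0.667 × 0.1254 × 10.91 = 0.91253
THB→NOK→JPY→THB: 0.2608 × 10.91 × 0.3012 = 0.85701
Maximum is THB→INR→NOK→THB at 0.9318; no arbitrage — every cycle loses value.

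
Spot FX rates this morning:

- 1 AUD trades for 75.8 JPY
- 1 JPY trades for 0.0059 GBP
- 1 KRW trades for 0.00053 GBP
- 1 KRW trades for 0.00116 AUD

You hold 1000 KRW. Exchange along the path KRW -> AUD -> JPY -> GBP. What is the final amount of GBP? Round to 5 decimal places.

0.51878

1000 KRW × 0.00116 = 1.16 AUD
1.16 AUD × 75.8 = 87.928 JPY
87.928 JPY × 0.0059 = 0.5187752 GBP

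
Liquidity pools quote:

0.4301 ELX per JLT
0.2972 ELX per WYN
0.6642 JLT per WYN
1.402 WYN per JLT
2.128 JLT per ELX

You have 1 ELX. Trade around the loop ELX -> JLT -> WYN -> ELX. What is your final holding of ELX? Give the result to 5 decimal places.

0.88668

1 ELX × 2.128 = 2.128 JLT
2.128 JLT × 1.402 = 2.983456 WYN
2.983456 WYN × 0.2972 = 0.8866831232 ELX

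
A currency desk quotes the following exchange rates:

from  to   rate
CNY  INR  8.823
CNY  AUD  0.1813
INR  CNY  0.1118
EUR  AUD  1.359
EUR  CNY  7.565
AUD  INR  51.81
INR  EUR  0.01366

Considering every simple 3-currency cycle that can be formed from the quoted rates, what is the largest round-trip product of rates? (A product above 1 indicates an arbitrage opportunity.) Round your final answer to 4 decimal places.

1.0502

AUD→INR→CNY→AUD: 51.81 × 0.1118 × 0.1813 = 1.05015
AUD→INR→EUR→AUD: 51.81 × 0.01366 × 1.359 = 0.96180
EUR→CNY→INR→EUR: 7.565 × 8.823 × 0.01366 = 0.91175
Maximum is AUD→INR→CNY→AUD at 1.0502; arbitrage exists.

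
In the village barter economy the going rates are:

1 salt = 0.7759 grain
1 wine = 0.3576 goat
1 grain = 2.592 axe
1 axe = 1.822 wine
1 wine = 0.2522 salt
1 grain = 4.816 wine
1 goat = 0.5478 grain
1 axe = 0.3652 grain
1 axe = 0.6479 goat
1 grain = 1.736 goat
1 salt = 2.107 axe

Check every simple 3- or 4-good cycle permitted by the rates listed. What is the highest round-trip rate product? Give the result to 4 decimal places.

axe→wine→salt→axe: 1.822 × 0.2522 × 2.107 = 0.96818
goat→grain→wine→goat: 0.5478 × 4.816 × 0.3576 = 0.94342
salt→grain→wine→salt: 0.7759 × 4.816 × 0.2522 = 0.94240
axe→grain→wine→salt→axe: 0.3652 × 4.816 × 0.2522 × 2.107 = 0.93460
axe→wine→goat→grain→axe: 1.822 × 0.3576 × 0.5478 × 2.592 = 0.92513
axe→wine→salt→grain→axe: 1.822 × 0.2522 × 0.7759 × 2.592 = 0.92413
axe→goat→grain→axe: 0.6479 × 0.5478 × 2.592 = 0.91995
Maximum is axe→wine→salt→axe at 0.9682; no arbitrage — every cycle loses value.

0.9682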